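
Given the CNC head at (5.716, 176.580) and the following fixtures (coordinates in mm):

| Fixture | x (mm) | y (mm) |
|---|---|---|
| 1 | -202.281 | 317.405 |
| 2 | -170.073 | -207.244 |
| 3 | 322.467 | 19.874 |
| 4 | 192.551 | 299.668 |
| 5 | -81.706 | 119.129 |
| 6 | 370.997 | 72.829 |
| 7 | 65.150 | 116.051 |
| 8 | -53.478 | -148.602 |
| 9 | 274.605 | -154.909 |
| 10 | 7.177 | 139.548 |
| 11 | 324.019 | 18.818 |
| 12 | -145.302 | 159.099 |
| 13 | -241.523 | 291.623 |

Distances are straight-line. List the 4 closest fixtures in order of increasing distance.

10, 7, 5, 12

Distances from (5.716, 176.580):
1: 251.186 mm
2: 422.164 mm
3: 353.395 mm
4: 223.736 mm
5: 104.610 mm
6: 379.729 mm
7: 84.830 mm
8: 330.526 mm
9: 426.833 mm
10: 37.061 mm
11: 355.254 mm
12: 152.026 mm
13: 272.694 mm
Sorted: 10 (37.061 mm) < 7 (84.830 mm) < 5 (104.610 mm) < 12 (152.026 mm) < 4 (223.736 mm) < 1 (251.186 mm) < …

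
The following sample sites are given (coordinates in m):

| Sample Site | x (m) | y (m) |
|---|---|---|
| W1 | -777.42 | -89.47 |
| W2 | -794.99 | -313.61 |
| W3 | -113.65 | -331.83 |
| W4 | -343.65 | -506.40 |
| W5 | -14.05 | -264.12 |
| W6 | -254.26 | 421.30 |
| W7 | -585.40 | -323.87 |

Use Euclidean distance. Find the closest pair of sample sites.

W3 and W5

Pairwise distances:
W1–W2: 224.83 m
W1–W3: 706.63 m
W1–W4: 601.65 m
W1–W5: 783.09 m
W1–W6: 731.15 m
W1–W7: 303.01 m
W2–W3: 681.58 m
W2–W4: 490.79 m
W2–W5: 782.51 m
W2–W6: 912.40 m
W2–W7: 209.84 m
W3–W4: 288.75 m
W3–W5: 120.44 m
W3–W6: 766.14 m
W3–W7: 471.82 m
W4–W5: 409.07 m
W4–W6: 932.00 m
W4–W7: 302.92 m
W5–W6: 726.29 m
W5–W7: 574.47 m
W6–W7: 815.43 m
Closest pair: W3–W5 at 120.44 m.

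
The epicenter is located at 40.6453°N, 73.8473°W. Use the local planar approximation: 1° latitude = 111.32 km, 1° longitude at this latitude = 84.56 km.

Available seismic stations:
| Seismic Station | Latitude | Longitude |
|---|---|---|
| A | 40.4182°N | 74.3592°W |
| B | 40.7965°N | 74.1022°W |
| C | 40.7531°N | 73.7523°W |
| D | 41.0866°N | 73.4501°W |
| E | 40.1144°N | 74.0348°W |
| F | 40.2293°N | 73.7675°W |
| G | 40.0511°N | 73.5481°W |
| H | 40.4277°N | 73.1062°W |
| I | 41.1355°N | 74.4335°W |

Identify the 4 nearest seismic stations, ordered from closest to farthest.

C, B, F, A

Distances from 40.6453°N, 73.8473°W:
A: √((-0.2271·111.32)² + (-0.5119·84.56)²) = √(639.117433 + 1873.700651) = 50.1280 km
B: √((0.1512·111.32)² + (-0.2549·84.56)²) = √(283.302220 + 464.589745) = 27.3476 km
C: √((0.1078·111.32)² + (0.0950·84.56)²) = √(144.007104 + 64.532302) = 14.4409 km
D: √((0.4413·111.32)² + (0.3972·84.56)²) = √(2413.316322 + 1128.102153) = 59.5098 km
E: √((-0.5309·111.32)² + (-0.1875·84.56)²) = √(3492.784942 + 251.381025) = 61.1896 km
F: √((-0.4160·111.32)² + (0.0798·84.56)²) = √(2144.534595 + 45.533992) = 46.7982 km
G: √((-0.5942·111.32)² + (0.2992·84.56)²) = √(4375.338825 + 640.107811) = 70.8198 km
H: √((-0.2176·111.32)² + (0.7411·84.56)²) = √(586.764969 + 3927.205028) = 67.1861 km
I: √((0.4902·111.32)² + (-0.5862·84.56)²) = √(2977.782746 + 2457.092899) = 73.7216 km
Sorted: C (14.4409 km) < B (27.3476 km) < F (46.7982 km) < A (50.1280 km) < D (59.5098 km) < E (61.1896 km) < …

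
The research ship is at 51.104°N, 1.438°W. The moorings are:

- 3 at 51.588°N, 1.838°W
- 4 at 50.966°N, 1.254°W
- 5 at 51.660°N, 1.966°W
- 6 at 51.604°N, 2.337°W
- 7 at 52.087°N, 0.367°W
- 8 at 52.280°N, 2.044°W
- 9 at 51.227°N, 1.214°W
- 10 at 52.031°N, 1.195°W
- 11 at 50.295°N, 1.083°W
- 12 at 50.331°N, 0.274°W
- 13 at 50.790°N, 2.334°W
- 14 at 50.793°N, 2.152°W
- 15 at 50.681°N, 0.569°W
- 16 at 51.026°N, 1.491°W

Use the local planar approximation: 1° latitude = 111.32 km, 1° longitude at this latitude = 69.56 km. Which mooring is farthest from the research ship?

8

Distances from 51.104°N, 1.438°W:
3: √((0.484·111.32)² + (-0.400·69.56)²) = √(2902.93371 + 774.17498) = 60.639 km
4: √((-0.138·111.32)² + (0.184·69.56)²) = √(235.99596 + 163.81542) = 19.995 km
5: √((0.556·111.32)² + (-0.528·69.56)²) = √(3830.85733 + 1348.92248) = 71.971 km
6: √((0.500·111.32)² + (-0.899·69.56)²) = √(3098.03560 + 3910.55619) = 83.717 km
7: √((0.983·111.32)² + (1.071·69.56)²) = √(11974.39089 + 5550.06524) = 132.380 km
8: √((1.176·111.32)² + (-0.606·69.56)²) = √(17138.03553 + 1776.90576) = 137.532 km
9: √((0.123·111.32)² + (0.224·69.56)²) = √(187.48072 + 242.78127) = 20.743 km
10: √((0.927·111.32)² + (0.243·69.56)²) = √(10648.92734 + 285.71411) = 104.569 km
11: √((-0.809·111.32)² + (0.355·69.56)²) = √(8110.42175 + 609.78376) = 93.382 km
12: √((-0.773·111.32)² + (1.164·69.56)²) = √(7404.66446 + 6555.79111) = 118.154 km
13: √((-0.314·111.32)² + (-0.896·69.56)²) = √(1221.81567 + 3884.50036) = 71.458 km
14: √((-0.311·111.32)² + (-0.714·69.56)²) = √(1198.58041 + 2466.69566) = 60.542 km
15: √((-0.423·111.32)² + (0.869·69.56)²) = √(2217.31365 + 3653.91718) = 76.624 km
16: √((-0.078·111.32)² + (-0.053·69.56)²) = √(75.39379 + 13.59161) = 9.433 km
Maximum: 8 at 137.532 km.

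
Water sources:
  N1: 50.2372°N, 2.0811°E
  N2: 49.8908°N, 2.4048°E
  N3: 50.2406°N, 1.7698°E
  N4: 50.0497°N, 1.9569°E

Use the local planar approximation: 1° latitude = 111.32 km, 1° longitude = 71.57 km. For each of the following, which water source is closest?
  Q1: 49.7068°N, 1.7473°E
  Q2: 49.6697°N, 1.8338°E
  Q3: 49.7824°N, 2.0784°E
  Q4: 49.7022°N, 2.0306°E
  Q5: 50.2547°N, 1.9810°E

Q1→N4; Q2→N4; Q3→N2; Q4→N2; Q5→N1

Q1 at 49.7068°N, 1.7473°E:
  N1: √((0.5304·111.32)² + (0.3338·71.57)²) = √(3486.209051 + 570.735253) = 63.6941 km
  N2: √((0.1840·111.32)² + (0.6575·71.57)²) = √(419.548373 + 2214.387130) = 51.3219 km
  N3: √((0.5338·111.32)² + (0.0225·71.57)²) = √(3531.047292 + 2.593147) = 59.4444 km
  N4: √((0.3429·111.32)² + (0.2096·71.57)²) = √(1457.073184 + 225.032161) = 41.0135 km
  → nearest: N4 (41.0135 km)
Q2 at 49.6697°N, 1.8338°E:
  N1: √((0.5675·111.32)² + (0.2473·71.57)²) = √(3990.966911 + 313.263840) = 65.6066 km
  N2: √((0.2211·111.32)² + (0.5710·71.57)²) = √(605.792484 + 1670.068370) = 47.7060 km
  N3: √((0.5709·111.32)² + (-0.0640·71.57)²) = √(4038.931441 + 20.980797) = 63.7174 km
  N4: √((0.3800·111.32)² + (0.1231·71.57)²) = √(1789.425363 + 77.620805) = 43.2093 km
  → nearest: N4 (43.2093 km)
Q3 at 49.7824°N, 2.0784°E:
  N1: √((0.4548·111.32)² + (0.0027·71.57)²) = √(2563.228406 + 0.037341) = 50.6287 km
  N2: √((0.1084·111.32)² + (0.3264·71.57)²) = √(145.614613 + 545.710531) = 26.2931 km
  N3: √((0.4582·111.32)² + (-0.3086·71.57)²) = √(2601.696095 + 487.813571) = 55.5834 km
  N4: √((0.2673·111.32)² + (-0.1215·71.57)²) = √(885.409776 + 75.616155) = 31.0004 km
  → nearest: N2 (26.2931 km)
Q4 at 49.7022°N, 2.0306°E:
  N1: √((0.5350·111.32)² + (0.0505·71.57)²) = √(3546.940958 + 13.063056) = 59.6658 km
  N2: √((0.1886·111.32)² + (0.3742·71.57)²) = √(440.788009 + 717.248421) = 34.0299 km
  N3: √((0.5384·111.32)² + (-0.2608·71.57)²) = √(3592.166826 + 348.399248) = 62.7739 km
  N4: √((0.3475·111.32)² + (-0.0737·71.57)²) = √(1496.428646 + 27.822555) = 39.0417 km
  → nearest: N2 (34.0299 km)
Q5 at 50.2547°N, 1.9810°E:
  N1: √((-0.0175·111.32)² + (0.1001·71.57)²) = √(3.795094 + 51.325146) = 7.4243 km
  N2: √((-0.3639·111.32)² + (0.4238·71.57)²) = √(1641.007275 + 919.991763) = 50.6063 km
  N3: √((-0.0141·111.32)² + (-0.2112·71.57)²) = √(2.463682 + 228.480880) = 15.1969 km
  N4: √((-0.2050·111.32)² + (-0.0241·71.57)²) = √(520.779784 + 2.975063) = 22.8857 km
  → nearest: N1 (7.4243 km)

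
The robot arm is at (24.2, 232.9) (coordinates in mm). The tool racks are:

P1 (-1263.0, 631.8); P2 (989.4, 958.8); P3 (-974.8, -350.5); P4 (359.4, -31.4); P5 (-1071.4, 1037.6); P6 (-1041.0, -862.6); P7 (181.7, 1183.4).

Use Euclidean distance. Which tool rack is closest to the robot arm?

P4

Distances from (24.2, 232.9):
P1: √((-1287.2)² + (398.9)²) = √(1656883.840 + 159121.210) = 1347.6 mm
P2: √((965.2)² + (725.9)²) = √(931611.040 + 526930.810) = 1207.7 mm
P3: √((-999.0)² + (-583.4)²) = √(998001.000 + 340355.560) = 1156.9 mm
P4: √((335.2)² + (-264.3)²) = √(112359.040 + 69854.490) = 426.9 mm
P5: √((-1095.6)² + (804.7)²) = √(1200339.360 + 647542.090) = 1359.4 mm
P6: √((-1065.2)² + (-1095.5)²) = √(1134651.040 + 1200120.250) = 1528.0 mm
P7: √((157.5)² + (950.5)²) = √(24806.250 + 903450.250) = 963.5 mm
Minimum: P4 at 426.9 mm.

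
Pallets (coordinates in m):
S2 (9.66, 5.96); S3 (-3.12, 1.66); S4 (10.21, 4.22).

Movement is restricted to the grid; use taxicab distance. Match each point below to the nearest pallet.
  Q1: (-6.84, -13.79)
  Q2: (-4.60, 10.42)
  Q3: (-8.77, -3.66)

Q1→S3; Q2→S3; Q3→S3

Q1 at (-6.84, -13.79):
  S2: 36.25 m
  S3: 19.17 m
  S4: 35.06 m
  → nearest: S3 (19.17 m)
Q2 at (-4.60, 10.42):
  S2: 18.72 m
  S3: 10.24 m
  S4: 21.01 m
  → nearest: S3 (10.24 m)
Q3 at (-8.77, -3.66):
  S2: 28.05 m
  S3: 10.97 m
  S4: 26.86 m
  → nearest: S3 (10.97 m)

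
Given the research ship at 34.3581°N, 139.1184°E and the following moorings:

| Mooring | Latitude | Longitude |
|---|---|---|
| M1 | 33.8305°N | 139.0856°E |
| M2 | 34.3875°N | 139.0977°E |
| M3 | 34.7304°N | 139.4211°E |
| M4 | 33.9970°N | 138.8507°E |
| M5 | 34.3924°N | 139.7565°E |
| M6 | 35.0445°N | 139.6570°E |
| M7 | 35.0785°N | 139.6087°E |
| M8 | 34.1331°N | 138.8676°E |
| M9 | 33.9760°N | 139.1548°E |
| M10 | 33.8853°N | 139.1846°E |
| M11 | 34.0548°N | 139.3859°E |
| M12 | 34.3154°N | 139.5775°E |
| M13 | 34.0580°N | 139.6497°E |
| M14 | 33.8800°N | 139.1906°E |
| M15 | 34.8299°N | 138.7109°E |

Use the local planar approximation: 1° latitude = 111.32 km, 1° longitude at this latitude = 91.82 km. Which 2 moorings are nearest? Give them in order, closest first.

Distances from 34.3581°N, 139.1184°E:
M1: √((-0.5276·111.32)² + (-0.0328·91.82)²) = √(3449.498569 + 9.070313) = 58.8096 km
M2: √((0.0294·111.32)² + (-0.0207·91.82)²) = √(10.711272 + 3.612562) = 3.7847 km
M3: √((0.3723·111.32)² + (0.3027·91.82)²) = √(1717.641275 + 772.501655) = 49.9013 km
M4: √((-0.3611·111.32)² + (-0.2677·91.82)²) = √(1615.851226 + 604.186920) = 47.1173 km
M5: √((0.0343·111.32)² + (0.6381·91.82)²) = √(14.579232 + 3432.828176) = 58.7146 km
M6: √((0.6864·111.32)² + (0.5386·91.82)²) = √(5838.495435 + 2445.723041) = 91.0177 km
M7: √((0.7204·111.32)² + (0.4903·91.82)²) = √(6431.226477 + 2026.741514) = 91.9672 km
M8: √((-0.2250·111.32)² + (-0.2508·91.82)²) = √(627.352209 + 530.309786) = 34.0244 km
M9: √((-0.3821·111.32)² + (0.0364·91.82)²) = √(1809.257871 + 11.170622) = 42.6665 km
M10: √((-0.4728·111.32)² + (0.0662·91.82)²) = √(2770.137529 + 36.947968) = 52.9819 km
M11: √((-0.3033·111.32)² + (0.2675·91.82)²) = √(1139.964208 + 603.284475) = 41.7522 km
M12: √((-0.0427·111.32)² + (0.4591·91.82)²) = √(22.594469 + 1777.007097) = 42.4217 km
M13: √((-0.3001·111.32)² + (0.5313·91.82)²) = √(1116.036468 + 2379.875339) = 59.1262 km
M14: √((-0.4781·111.32)² + (0.0722·91.82)²) = √(2832.591077 + 43.948997) = 53.6334 km
M15: √((0.4718·111.32)² + (-0.4075·91.82)²) = √(2758.431912 + 1400.005697) = 64.4859 km
Sorted: M2 (3.7847 km) < M8 (34.0244 km) < M11 (41.7522 km) < M12 (42.4217 km) < …

M2, M8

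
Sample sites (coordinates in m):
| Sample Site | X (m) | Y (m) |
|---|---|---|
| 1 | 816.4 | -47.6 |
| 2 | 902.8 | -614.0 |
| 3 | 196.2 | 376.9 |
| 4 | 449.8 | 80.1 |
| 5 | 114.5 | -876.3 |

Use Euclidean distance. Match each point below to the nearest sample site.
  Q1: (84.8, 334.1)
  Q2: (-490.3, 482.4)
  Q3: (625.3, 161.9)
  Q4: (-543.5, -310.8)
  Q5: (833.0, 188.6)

Q1→3; Q2→3; Q3→4; Q4→5; Q5→1

Q1 at (84.8, 334.1):
  1: √((731.6)² + (-381.7)²) = √(535238.560 + 145694.890) = 825.2 m
  2: √((818.0)² + (-948.1)²) = √(669124.000 + 898893.610) = 1252.2 m
  3: √((111.4)² + (42.8)²) = √(12409.960 + 1831.840) = 119.3 m
  4: √((365.0)² + (-254.0)²) = √(133225.000 + 64516.000) = 444.7 m
  5: √((29.7)² + (-1210.4)²) = √(882.090 + 1465068.160) = 1210.8 m
  → nearest: 3 (119.3 m)
Q2 at (-490.3, 482.4):
  1: √((1306.7)² + (-530.0)²) = √(1707464.890 + 280900.000) = 1410.1 m
  2: √((1393.1)² + (-1096.4)²) = √(1940727.610 + 1202092.960) = 1772.8 m
  3: √((686.5)² + (-105.5)²) = √(471282.250 + 11130.250) = 694.6 m
  4: √((940.1)² + (-402.3)²) = √(883788.010 + 161845.290) = 1022.6 m
  5: √((604.8)² + (-1358.7)²) = √(365783.040 + 1846065.690) = 1487.2 m
  → nearest: 3 (694.6 m)
Q3 at (625.3, 161.9):
  1: √((191.1)² + (-209.5)²) = √(36519.210 + 43890.250) = 283.6 m
  2: √((277.5)² + (-775.9)²) = √(77006.250 + 602020.810) = 824.0 m
  3: √((-429.1)² + (215.0)²) = √(184126.810 + 46225.000) = 479.9 m
  4: √((-175.5)² + (-81.8)²) = √(30800.250 + 6691.240) = 193.6 m
  5: √((-510.8)² + (-1038.2)²) = √(260916.640 + 1077859.240) = 1157.1 m
  → nearest: 4 (193.6 m)
Q4 at (-543.5, -310.8):
  1: √((1359.9)² + (263.2)²) = √(1849328.010 + 69274.240) = 1385.1 m
  2: √((1446.3)² + (-303.2)²) = √(2091783.690 + 91930.240) = 1477.7 m
  3: √((739.7)² + (687.7)²) = √(547156.090 + 472931.290) = 1010.0 m
  4: √((993.3)² + (390.9)²) = √(986644.890 + 152802.810) = 1067.4 m
  5: √((658.0)² + (-565.5)²) = √(432964.000 + 319790.250) = 867.6 m
  → nearest: 5 (867.6 m)
Q5 at (833.0, 188.6):
  1: √((-16.6)² + (-236.2)²) = √(275.560 + 55790.440) = 236.8 m
  2: √((69.8)² + (-802.6)²) = √(4872.040 + 644166.760) = 805.6 m
  3: √((-636.8)² + (188.3)²) = √(405514.240 + 35456.890) = 664.1 m
  4: √((-383.2)² + (-108.5)²) = √(146842.240 + 11772.250) = 398.3 m
  5: √((-718.5)² + (-1064.9)²) = √(516242.250 + 1134012.010) = 1284.6 m
  → nearest: 1 (236.8 m)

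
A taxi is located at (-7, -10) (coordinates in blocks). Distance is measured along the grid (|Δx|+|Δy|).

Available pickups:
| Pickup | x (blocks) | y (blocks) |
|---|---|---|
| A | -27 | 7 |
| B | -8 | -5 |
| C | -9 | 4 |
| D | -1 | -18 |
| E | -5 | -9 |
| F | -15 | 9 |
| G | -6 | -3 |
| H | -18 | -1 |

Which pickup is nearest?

E

Distances from (-7, -10):
A: 37 blocks
B: 6 blocks
C: 16 blocks
D: 14 blocks
E: 3 blocks
F: 27 blocks
G: 8 blocks
H: 20 blocks
Minimum: E at 3 blocks.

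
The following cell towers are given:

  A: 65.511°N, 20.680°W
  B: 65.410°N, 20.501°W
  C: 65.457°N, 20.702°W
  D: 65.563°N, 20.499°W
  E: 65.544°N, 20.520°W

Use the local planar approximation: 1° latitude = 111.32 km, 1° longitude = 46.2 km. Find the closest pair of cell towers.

Pairwise distances:
A–B: 13.957 km
A–C: 6.097 km
A–D: 10.170 km
A–E: 8.254 km
B–C: 10.659 km
B–D: 17.032 km
B–E: 14.943 km
C–D: 15.073 km
C–E: 12.826 km
D–E: 2.327 km
Closest pair: D–E at 2.327 km.

D and E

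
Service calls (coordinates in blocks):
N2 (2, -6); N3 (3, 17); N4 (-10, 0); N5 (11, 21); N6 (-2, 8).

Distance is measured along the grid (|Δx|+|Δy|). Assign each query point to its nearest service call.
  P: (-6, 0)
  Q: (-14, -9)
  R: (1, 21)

P at (-6, 0):
  N2: |8| + |-6| = 8 + 6 = 14 blocks
  N3: |9| + |17| = 9 + 17 = 26 blocks
  N4: |-4| + |0| = 4 + 0 = 4 blocks
  N5: |17| + |21| = 17 + 21 = 38 blocks
  N6: |4| + |8| = 4 + 8 = 12 blocks
  → nearest: N4 (4 blocks)
Q at (-14, -9):
  N2: |16| + |3| = 16 + 3 = 19 blocks
  N3: |17| + |26| = 17 + 26 = 43 blocks
  N4: |4| + |9| = 4 + 9 = 13 blocks
  N5: |25| + |30| = 25 + 30 = 55 blocks
  N6: |12| + |17| = 12 + 17 = 29 blocks
  → nearest: N4 (13 blocks)
R at (1, 21):
  N2: |1| + |-27| = 1 + 27 = 28 blocks
  N3: |2| + |-4| = 2 + 4 = 6 blocks
  N4: |-11| + |-21| = 11 + 21 = 32 blocks
  N5: |10| + |0| = 10 + 0 = 10 blocks
  N6: |-3| + |-13| = 3 + 13 = 16 blocks
  → nearest: N3 (6 blocks)

P→N4; Q→N4; R→N3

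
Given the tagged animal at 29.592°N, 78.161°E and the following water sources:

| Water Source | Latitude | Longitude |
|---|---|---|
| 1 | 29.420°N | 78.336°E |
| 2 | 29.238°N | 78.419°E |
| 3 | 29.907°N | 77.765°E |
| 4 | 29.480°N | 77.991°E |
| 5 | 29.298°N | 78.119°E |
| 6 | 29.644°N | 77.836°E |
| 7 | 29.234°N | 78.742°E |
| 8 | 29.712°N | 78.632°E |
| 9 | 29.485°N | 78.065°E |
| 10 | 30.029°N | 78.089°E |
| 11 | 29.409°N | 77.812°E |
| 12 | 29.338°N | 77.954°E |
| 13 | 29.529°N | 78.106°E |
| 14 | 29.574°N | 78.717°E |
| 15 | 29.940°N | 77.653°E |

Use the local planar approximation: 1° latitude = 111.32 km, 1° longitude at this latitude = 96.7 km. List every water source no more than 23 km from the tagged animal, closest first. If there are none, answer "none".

13, 9, 4

Distances from 29.592°N, 78.161°E:
1: √((-0.172·111.32)² + (0.175·96.7)²) = √(366.60914 + 286.37101) = 25.553 km
2: √((-0.354·111.32)² + (0.258·96.7)²) = √(1552.93372 + 622.43264) = 46.641 km
3: √((0.315·111.32)² + (-0.396·96.7)²) = √(1229.61033 + 1466.36917) = 51.923 km
4: √((-0.112·111.32)² + (-0.170·96.7)²) = √(155.44703 + 270.24072) = 20.632 km
5: √((-0.294·111.32)² + (-0.042·96.7)²) = √(1071.12722 + 16.49497) = 32.979 km
6: √((0.052·111.32)² + (-0.325·96.7)²) = √(33.50835 + 987.68776) = 31.956 km
7: √((-0.358·111.32)² + (0.581·96.7)²) = √(1588.22654 + 3156.49578) = 68.882 km
8: √((0.120·111.32)² + (0.471·96.7)²) = √(178.44685 + 2074.41079) = 47.464 km
9: √((-0.107·111.32)² + (-0.096·96.7)²) = √(141.87764 + 86.17780) = 15.102 km
10: √((0.437·111.32)² + (-0.072·96.7)²) = √(2366.51504 + 48.47501) = 49.143 km
11: √((-0.183·111.32)² + (-0.349·96.7)²) = √(415.00046 + 1138.94775) = 39.420 km
12: √((-0.254·111.32)² + (-0.207·96.7)²) = √(799.49146 + 400.67629) = 34.643 km
13: √((-0.063·111.32)² + (-0.055·96.7)²) = √(49.18441 + 28.28644) = 8.802 km
14: √((-0.018·111.32)² + (0.556·96.7)²) = √(4.01505 + 2890.69673) = 53.803 km
15: √((0.348·111.32)² + (-0.508·96.7)²) = √(1500.73801 + 2413.12808) = 62.561 km
Threshold 23 km: 13 (8.802 km), 9 (15.102 km), 4 (20.632 km) are within range.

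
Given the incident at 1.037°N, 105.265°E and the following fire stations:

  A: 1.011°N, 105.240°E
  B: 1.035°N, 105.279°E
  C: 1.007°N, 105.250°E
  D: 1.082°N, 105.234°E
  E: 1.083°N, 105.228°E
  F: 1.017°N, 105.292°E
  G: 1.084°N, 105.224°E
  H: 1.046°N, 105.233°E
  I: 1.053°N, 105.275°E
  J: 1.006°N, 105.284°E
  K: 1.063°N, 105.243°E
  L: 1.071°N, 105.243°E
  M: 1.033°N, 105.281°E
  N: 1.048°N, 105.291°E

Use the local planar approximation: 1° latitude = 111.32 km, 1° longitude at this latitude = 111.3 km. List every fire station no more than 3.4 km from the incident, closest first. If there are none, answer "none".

Distances from 1.037°N, 105.265°E:
A: 4.015 km
B: 1.574 km
C: 3.734 km
D: 6.083 km
E: 6.571 km
F: 3.740 km
G: 6.942 km
H: 3.700 km
I: 2.100 km
J: 4.047 km
K: 3.791 km
L: 4.508 km
M: 1.836 km
N: 3.142 km
Threshold 3.4 km: B (1.574 km), M (1.836 km), I (2.100 km), N (3.142 km) are within range.

B, M, I, N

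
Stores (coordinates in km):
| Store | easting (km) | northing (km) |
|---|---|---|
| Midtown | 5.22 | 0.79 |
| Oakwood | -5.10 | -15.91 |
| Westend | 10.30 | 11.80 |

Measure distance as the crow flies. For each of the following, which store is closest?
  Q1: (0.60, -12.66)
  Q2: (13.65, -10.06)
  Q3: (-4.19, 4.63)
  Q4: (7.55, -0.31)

Q1 at (0.60, -12.66):
  Midtown: √((4.62)² + (13.45)²) = √(21.3444 + 180.9025) = 14.22 km
  Oakwood: √((-5.70)² + (-3.25)²) = √(32.4900 + 10.5625) = 6.56 km
  Westend: √((9.70)² + (24.46)²) = √(94.0900 + 598.2916) = 26.31 km
  → nearest: Oakwood (6.56 km)
Q2 at (13.65, -10.06):
  Midtown: √((-8.43)² + (10.85)²) = √(71.0649 + 117.7225) = 13.74 km
  Oakwood: √((-18.75)² + (-5.85)²) = √(351.5625 + 34.2225) = 19.64 km
  Westend: √((-3.35)² + (21.86)²) = √(11.2225 + 477.8596) = 22.12 km
  → nearest: Midtown (13.74 km)
Q3 at (-4.19, 4.63):
  Midtown: √((9.41)² + (-3.84)²) = √(88.5481 + 14.7456) = 10.16 km
  Oakwood: √((-0.91)² + (-20.54)²) = √(0.8281 + 421.8916) = 20.56 km
  Westend: √((14.49)² + (7.17)²) = √(209.9601 + 51.4089) = 16.17 km
  → nearest: Midtown (10.16 km)
Q4 at (7.55, -0.31):
  Midtown: √((-2.33)² + (1.10)²) = √(5.4289 + 1.2100) = 2.58 km
  Oakwood: √((-12.65)² + (-15.60)²) = √(160.0225 + 243.3600) = 20.08 km
  Westend: √((2.75)² + (12.11)²) = √(7.5625 + 146.6521) = 12.42 km
  → nearest: Midtown (2.58 km)

Q1→Oakwood; Q2→Midtown; Q3→Midtown; Q4→Midtown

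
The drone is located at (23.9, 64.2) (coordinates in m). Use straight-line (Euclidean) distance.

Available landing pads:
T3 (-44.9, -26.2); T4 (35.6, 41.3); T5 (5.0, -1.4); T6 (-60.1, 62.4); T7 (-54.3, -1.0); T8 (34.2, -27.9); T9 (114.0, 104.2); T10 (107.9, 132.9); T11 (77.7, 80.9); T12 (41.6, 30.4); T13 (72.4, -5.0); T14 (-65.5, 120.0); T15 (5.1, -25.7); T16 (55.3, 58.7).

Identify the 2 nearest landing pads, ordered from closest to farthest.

T4, T16

Distances from (23.9, 64.2):
T3: √((-68.8)² + (-90.4)²) = √(4733.440 + 8172.160) = 113.6 m
T4: √((11.7)² + (-22.9)²) = √(136.890 + 524.410) = 25.7 m
T5: √((-18.9)² + (-65.6)²) = √(357.210 + 4303.360) = 68.3 m
T6: √((-84.0)² + (-1.8)²) = √(7056.000 + 3.240) = 84.0 m
T7: √((-78.2)² + (-65.2)²) = √(6115.240 + 4251.040) = 101.8 m
T8: √((10.3)² + (-92.1)²) = √(106.090 + 8482.410) = 92.7 m
T9: √((90.1)² + (40.0)²) = √(8118.010 + 1600.000) = 98.6 m
T10: √((84.0)² + (68.7)²) = √(7056.000 + 4719.690) = 108.5 m
T11: √((53.8)² + (16.7)²) = √(2894.440 + 278.890) = 56.3 m
T12: √((17.7)² + (-33.8)²) = √(313.290 + 1142.440) = 38.2 m
T13: √((48.5)² + (-69.2)²) = √(2352.250 + 4788.640) = 84.5 m
T14: √((-89.4)² + (55.8)²) = √(7992.360 + 3113.640) = 105.4 m
T15: √((-18.8)² + (-89.9)²) = √(353.440 + 8082.010) = 91.8 m
T16: √((31.4)² + (-5.5)²) = √(985.960 + 30.250) = 31.9 m
Sorted: T4 (25.7 m) < T16 (31.9 m) < T12 (38.2 m) < T11 (56.3 m) < …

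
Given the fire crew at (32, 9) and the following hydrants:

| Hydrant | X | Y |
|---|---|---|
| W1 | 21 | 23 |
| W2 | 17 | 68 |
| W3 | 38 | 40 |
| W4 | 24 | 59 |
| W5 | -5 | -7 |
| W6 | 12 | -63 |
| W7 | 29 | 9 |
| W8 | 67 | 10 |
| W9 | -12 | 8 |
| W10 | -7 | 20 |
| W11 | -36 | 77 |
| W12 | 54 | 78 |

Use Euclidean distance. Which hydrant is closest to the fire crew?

Distances from (32, 9):
W1: √((-11)² + (14)²) = √(121.000 + 196.000) = 17.8
W2: √((-15)² + (59)²) = √(225.000 + 3481.000) = 60.9
W3: √((6)² + (31)²) = √(36.000 + 961.000) = 31.6
W4: √((-8)² + (50)²) = √(64.000 + 2500.000) = 50.6
W5: √((-37)² + (-16)²) = √(1369.000 + 256.000) = 40.3
W6: √((-20)² + (-72)²) = √(400.000 + 5184.000) = 74.7
W7: √((-3)² + (0)²) = √(9.000 + 0.000) = 3.0
W8: √((35)² + (1)²) = √(1225.000 + 1.000) = 35.0
W9: √((-44)² + (-1)²) = √(1936.000 + 1.000) = 44.0
W10: √((-39)² + (11)²) = √(1521.000 + 121.000) = 40.5
W11: √((-68)² + (68)²) = √(4624.000 + 4624.000) = 96.2
W12: √((22)² + (69)²) = √(484.000 + 4761.000) = 72.4
Minimum: W7 at 3.0.

W7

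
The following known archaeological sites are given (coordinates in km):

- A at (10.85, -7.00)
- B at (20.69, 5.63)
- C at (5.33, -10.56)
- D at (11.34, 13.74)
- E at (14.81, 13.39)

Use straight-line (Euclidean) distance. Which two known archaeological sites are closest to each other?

D and E

Pairwise distances:
D–E: √((3.47)² + (-0.35)²) = √(12.0409 + 0.1225) = 3.49 km
A–C: √((-5.52)² + (-3.56)²) = √(30.4704 + 12.6736) = 6.57 km
B–E: √((-5.88)² + (7.76)²) = √(34.5744 + 60.2176) = 9.74 km
B–D: √((-9.35)² + (8.11)²) = √(87.4225 + 65.7721) = 12.38 km
A–B: √((9.84)² + (12.63)²) = √(96.8256 + 159.5169) = 16.01 km
A–D: √((0.49)² + (20.74)²) = √(0.2401 + 430.1476) = 20.75 km
A–E: √((3.96)² + (20.39)²) = √(15.6816 + 415.7521) = 20.77 km
B–C: √((-15.36)² + (-16.19)²) = √(235.9296 + 262.1161) = 22.32 km
C–D: √((6.01)² + (24.30)²) = √(36.1201 + 590.4900) = 25.03 km
C–E: √((9.48)² + (23.95)²) = √(89.8704 + 573.6025) = 25.76 km
Closest pair: D–E at 3.49 km.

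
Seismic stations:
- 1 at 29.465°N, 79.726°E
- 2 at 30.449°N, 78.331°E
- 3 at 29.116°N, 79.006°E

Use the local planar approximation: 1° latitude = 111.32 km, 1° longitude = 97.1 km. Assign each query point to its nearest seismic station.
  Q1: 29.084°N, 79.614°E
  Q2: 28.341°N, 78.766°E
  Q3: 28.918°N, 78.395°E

Q1→1; Q2→3; Q3→3

Q1 at 29.084°N, 79.614°E:
  1: 43.785 km
  2: 196.493 km
  3: 59.144 km
  → nearest: 1 (43.785 km)
Q2 at 28.341°N, 78.766°E:
  1: 156.029 km
  2: 238.434 km
  3: 89.365 km
  → nearest: 3 (89.365 km)
Q3 at 28.918°N, 78.395°E:
  1: 142.867 km
  2: 170.544 km
  3: 63.290 km
  → nearest: 3 (63.290 km)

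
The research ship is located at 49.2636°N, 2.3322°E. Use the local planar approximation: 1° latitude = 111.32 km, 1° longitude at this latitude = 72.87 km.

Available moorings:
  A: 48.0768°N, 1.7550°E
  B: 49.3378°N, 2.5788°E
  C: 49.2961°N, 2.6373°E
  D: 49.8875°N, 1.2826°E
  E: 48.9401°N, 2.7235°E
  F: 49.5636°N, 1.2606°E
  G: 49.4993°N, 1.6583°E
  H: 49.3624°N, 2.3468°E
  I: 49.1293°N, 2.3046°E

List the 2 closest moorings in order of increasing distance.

Distances from 49.2636°N, 2.3322°E:
A: √((-1.1868·111.32)² + (-0.5772·72.87)²) = √(17454.261192 + 1769.091044) = 138.6483 km
B: √((0.0742·111.32)² + (0.2466·72.87)²) = √(68.226675 + 322.911628) = 19.7772 km
C: √((0.0325·111.32)² + (0.3051·72.87)²) = √(13.089200 + 494.290148) = 22.5251 km
D: √((0.6239·111.32)² + (-1.0496·72.87)²) = √(4823.656424 + 5849.856101) = 103.3127 km
E: √((-0.3235·111.32)² + (0.3913·72.87)²) = √(1296.865584 + 813.049964) = 45.9338 km
F: √((0.3000·111.32)² + (-1.0716·72.87)²) = √(1115.292816 + 6097.656407) = 84.9291 km
G: √((0.2357·111.32)² + (-0.6739·72.87)²) = √(688.439151 + 2411.506583) = 55.6772 km
H: √((0.0988·111.32)² + (0.0146·72.87)²) = √(120.965155 + 1.131887) = 11.0498 km
I: √((-0.1343·111.32)² + (-0.0276·72.87)²) = √(223.510752 + 4.044974) = 15.0850 km
Sorted: H (11.0498 km) < I (15.0850 km) < B (19.7772 km) < C (22.5251 km) < …

H, I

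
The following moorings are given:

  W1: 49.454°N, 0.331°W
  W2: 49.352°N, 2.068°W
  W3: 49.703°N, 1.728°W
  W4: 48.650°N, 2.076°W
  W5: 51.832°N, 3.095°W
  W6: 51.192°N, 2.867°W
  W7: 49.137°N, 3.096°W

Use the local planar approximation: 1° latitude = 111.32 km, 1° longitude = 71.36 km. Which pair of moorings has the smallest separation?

Pairwise distances:
W1–W2: √((-0.102·111.32)² + (-1.737·71.36)²) = √(128.92785 + 15364.17763) = 124.471 km
W1–W3: √((0.249·111.32)² + (-1.397·71.36)²) = √(768.32522 + 9938.08015) = 103.472 km
W1–W4: √((-0.804·111.32)² + (-1.745·71.36)²) = √(8010.47912 + 15506.02734) = 153.351 km
W1–W5: √((2.378·111.32)² + (-2.764·71.36)²) = √(70076.12778 + 38903.23890) = 330.120 km
W1–W6: √((1.738·111.32)² + (-2.536·71.36)²) = √(37432.25059 + 32749.76448) = 264.919 km
W1–W7: √((-0.317·111.32)² + (-2.765·71.36)²) = √(1245.27400 + 38931.39395) = 200.441 km
W2–W3: √((0.351·111.32)² + (0.340·71.36)²) = √(1526.72434 + 588.66405) = 45.993 km
W2–W4: √((-0.702·111.32)² + (-0.008·71.36)²) = √(6106.89734 + 0.32590) = 78.149 km
W2–W5: √((2.480·111.32)² + (-1.027·71.36)²) = √(76216.63262 + 5370.94333) = 285.635 km
W2–W6: √((1.840·111.32)² + (-0.799·71.36)²) = √(41954.83731 + 3250.89724) = 212.616 km
W2–W7: √((-0.215·111.32)² + (-1.028·71.36)²) = √(572.82678 + 5381.40790) = 77.164 km
W3–W4: √((-1.053·111.32)² + (-0.348·71.36)²) = √(13740.51902 + 616.69180) = 119.822 km
W3–W5: √((2.129·111.32)² + (-1.367·71.36)²) = √(56169.13272 + 9515.83081) = 256.291 km
W3–W6: √((1.489·111.32)² + (-1.139·71.36)²) = √(27474.87915 + 6606.28234) = 184.611 km
W3–W7: √((-0.566·111.32)² + (-1.368·71.36)²) = √(3969.89717 + 9529.75812) = 116.188 km
W4–W5: √((3.182·111.32)² + (-1.019·71.36)²) = √(125471.97843 + 5287.59339) = 361.607 km
W4–W6: √((2.542·111.32)² + (-0.791·71.36)²) = √(80075.09964 + 3186.12382) = 288.550 km
W4–W7: √((0.487·111.32)² + (-1.020·71.36)²) = √(2939.03202 + 5297.97648) = 90.758 km
W5–W6: √((-0.640·111.32)² + (0.228·71.36)²) = √(5075.82153 + 264.71550) = 73.079 km
W5–W7: √((-2.695·111.32)² + (-0.001·71.36)²) = √(90004.44005 + 0.00509) = 300.007 km
W6–W7: √((-2.055·111.32)² + (-0.229·71.36)²) = √(52332.32716 + 267.04266) = 229.346 km
Closest pair: W2–W3 at 45.993 km.

W2 and W3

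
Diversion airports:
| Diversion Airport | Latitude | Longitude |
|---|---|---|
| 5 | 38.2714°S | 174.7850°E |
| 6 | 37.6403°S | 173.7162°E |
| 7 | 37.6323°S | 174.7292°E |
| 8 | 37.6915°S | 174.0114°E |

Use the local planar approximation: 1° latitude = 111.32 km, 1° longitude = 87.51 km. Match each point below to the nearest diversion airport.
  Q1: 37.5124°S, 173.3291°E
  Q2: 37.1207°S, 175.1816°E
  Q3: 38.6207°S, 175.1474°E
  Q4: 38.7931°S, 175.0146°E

Q1→6; Q2→7; Q3→5; Q4→5

Q1 at 37.5124°S, 173.3291°E:
  5: √((-0.7590·111.32)² + (1.4559·87.51)²) = √(7138.877786 + 16232.240167) = 152.8762 km
  6: √((-0.1279·111.32)² + (0.3871·87.51)²) = √(202.715746 + 1147.523823) = 36.7456 km
  7: √((-0.1199·111.32)² + (1.4001·87.51)²) = √(178.149563 + 15011.824513) = 123.2476 km
  8: √((-0.1791·111.32)² + (0.6823·87.51)²) = √(397.500397 + 3565.053981) = 62.9488 km
  → nearest: 6 (36.7456 km)
Q2 at 37.1207°S, 175.1816°E:
  5: √((-1.1507·111.32)² + (-0.3966·87.51)²) = √(16408.565745 + 1204.538782) = 132.7144 km
  6: √((-0.5196·111.32)² + (-1.4654·87.51)²) = √(3345.682156 + 16444.767666) = 140.6785 km
  7: √((-0.5116·111.32)² + (-0.4524·87.51)²) = √(3243.451939 + 1567.330411) = 69.3598 km
  8: √((-0.5708·111.32)² + (-1.1702·87.51)²) = √(4037.516631 + 10486.620587) = 120.5161 km
  → nearest: 7 (69.3598 km)
Q3 at 38.6207°S, 175.1474°E:
  5: √((0.3493·111.32)² + (-0.3624·87.51)²) = √(1511.971366 + 1005.753947) = 50.1769 km
  6: √((0.9804·111.32)² + (-1.4312·87.51)²) = √(11911.130983 + 15686.137688) = 166.1243 km
  7: √((0.9884·111.32)² + (-0.4182·87.51)²) = √(12106.312183 + 1339.317133) = 115.9553 km
  8: √((0.9292·111.32)² + (-1.1360·87.51)²) = √(10699.532385 + 9882.618497) = 143.4648 km
  → nearest: 5 (50.1769 km)
Q4 at 38.7931°S, 175.0146°E:
  5: √((0.5217·111.32)² + (-0.2296·87.51)²) = √(3372.780426 + 403.700359) = 61.4531 km
  6: √((1.1528·111.32)² + (-1.2984·87.51)²) = √(16468.510875 + 12910.182493) = 171.4021 km
  7: √((1.1608·111.32)² + (-0.2854·87.51)²) = √(16697.874561 + 623.768307) = 131.6117 km
  8: √((1.1016·111.32)² + (-1.0032·87.51)²) = √(15038.144369 + 7707.089719) = 150.8152 km
  → nearest: 5 (61.4531 km)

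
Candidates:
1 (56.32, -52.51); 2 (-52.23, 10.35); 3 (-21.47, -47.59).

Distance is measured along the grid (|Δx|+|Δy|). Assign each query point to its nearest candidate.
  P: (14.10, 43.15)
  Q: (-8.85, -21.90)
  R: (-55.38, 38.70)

P at (14.10, 43.15):
  1: |42.22| + |-95.66| = 42.22 + 95.66 = 137.88
  2: |-66.33| + |-32.80| = 66.33 + 32.80 = 99.13
  3: |-35.57| + |-90.74| = 35.57 + 90.74 = 126.31
  → nearest: 2 (99.13)
Q at (-8.85, -21.90):
  1: |65.17| + |-30.61| = 65.17 + 30.61 = 95.78
  2: |-43.38| + |32.25| = 43.38 + 32.25 = 75.63
  3: |-12.62| + |-25.69| = 12.62 + 25.69 = 38.31
  → nearest: 3 (38.31)
R at (-55.38, 38.70):
  1: |111.70| + |-91.21| = 111.70 + 91.21 = 202.91
  2: |3.15| + |-28.35| = 3.15 + 28.35 = 31.50
  3: |33.91| + |-86.29| = 33.91 + 86.29 = 120.20
  → nearest: 2 (31.50)

P→2; Q→3; R→2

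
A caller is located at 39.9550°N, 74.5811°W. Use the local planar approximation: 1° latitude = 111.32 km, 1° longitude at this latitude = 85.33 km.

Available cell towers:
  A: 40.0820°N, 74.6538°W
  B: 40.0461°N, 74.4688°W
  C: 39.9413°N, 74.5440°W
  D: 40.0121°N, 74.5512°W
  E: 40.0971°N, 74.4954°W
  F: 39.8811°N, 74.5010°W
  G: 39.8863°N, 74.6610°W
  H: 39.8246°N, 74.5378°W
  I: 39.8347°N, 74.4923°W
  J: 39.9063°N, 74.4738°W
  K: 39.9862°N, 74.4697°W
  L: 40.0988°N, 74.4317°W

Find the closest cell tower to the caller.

C

Distances from 39.9550°N, 74.5811°W:
A: √((0.1270·111.32)² + (-0.0727·85.33)²) = √(199.872865 + 38.483301) = 15.4388 km
B: √((0.0911·111.32)² + (0.1123·85.33)²) = √(102.844992 + 91.825437) = 13.9524 km
C: √((-0.0137·111.32)² + (0.0371·85.33)²) = √(2.325881 + 10.021929) = 3.5139 km
D: √((0.0571·111.32)² + (0.0299·85.33)²) = √(40.403465 + 6.509474) = 6.8493 km
E: √((0.1421·111.32)² + (0.0857·85.33)²) = √(250.227220 + 53.476766) = 17.4271 km
F: √((-0.0739·111.32)² + (0.0801·85.33)²) = √(67.676092 + 46.716309) = 10.6954 km
G: √((-0.0687·111.32)² + (-0.0799·85.33)²) = √(58.487071 + 46.483310) = 10.2455 km
H: √((-0.1304·111.32)² + (0.0433·85.33)²) = √(210.717972 + 13.651466) = 14.9790 km
I: √((-0.1203·111.32)² + (0.0888·85.33)²) = √(179.340200 + 57.415536) = 15.3869 km
J: √((-0.0487·111.32)² + (0.1073·85.33)²) = √(29.390320 + 83.830670) = 10.6405 km
K: √((0.0312·111.32)² + (0.1114·85.33)²) = √(12.063007 + 90.359511) = 10.1204 km
L: √((0.1438·111.32)² + (0.1494·85.33)²) = √(256.250173 + 162.519204) = 20.4639 km
Minimum: C at 3.5139 km.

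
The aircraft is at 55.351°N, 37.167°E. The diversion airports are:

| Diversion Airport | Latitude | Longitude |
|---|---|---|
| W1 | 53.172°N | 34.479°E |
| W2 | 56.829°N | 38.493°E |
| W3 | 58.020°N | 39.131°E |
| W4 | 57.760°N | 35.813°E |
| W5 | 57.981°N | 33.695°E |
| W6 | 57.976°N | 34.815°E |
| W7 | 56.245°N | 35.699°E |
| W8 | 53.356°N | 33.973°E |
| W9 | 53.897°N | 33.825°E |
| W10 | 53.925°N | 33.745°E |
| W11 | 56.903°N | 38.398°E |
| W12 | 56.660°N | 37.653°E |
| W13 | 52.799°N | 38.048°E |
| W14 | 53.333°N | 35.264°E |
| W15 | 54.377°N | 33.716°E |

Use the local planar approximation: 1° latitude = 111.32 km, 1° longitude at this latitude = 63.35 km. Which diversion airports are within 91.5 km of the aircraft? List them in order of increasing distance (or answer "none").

none

Distances from 55.351°N, 37.167°E:
W1: √((-2.179·111.32)² + (-2.688·63.35)²) = √(58838.40019 + 28996.91311) = 296.370 km
W2: √((1.478·111.32)² + (1.326·63.35)²) = √(27070.43680 + 7056.35280) = 184.734 km
W3: √((2.669·111.32)² + (1.964·63.35)²) = √(88276.18231 + 15480.18710) = 322.112 km
W4: √((2.409·111.32)² + (-1.354·63.35)²) = √(71915.08454 + 7357.50502) = 281.554 km
W5: √((2.630·111.32)² + (-3.472·63.35)²) = √(85715.20977 + 48378.53038) = 366.188 km
W6: √((2.625·111.32)² + (-2.352·63.35)²) = √(85389.60622 + 22200.76160) = 328.010 km
W7: √((0.894·111.32)² + (-1.468·63.35)²) = √(9904.24632 + 8648.59080) = 136.209 km
W8: √((-1.995·111.32)² + (-3.194·63.35)²) = √(49321.03656 + 40941.43513) = 300.437 km
W9: √((-1.454·111.32)² + (-3.342·63.35)²) = √(26198.42652 + 44823.53763) = 266.499 km
W10: √((-1.426·111.32)² + (-3.422·63.35)²) = √(25199.12416 + 46995.17259) = 268.690 km
W11: √((1.552·111.32)² + (1.231·63.35)²) = √(29849.00297 + 6081.48086) = 189.553 km
W12: √((1.309·111.32)² + (0.486·63.35)²) = √(21233.70055 + 947.90710) = 148.935 km
W13: √((-2.552·111.32)² + (0.881·63.35)²) = √(80706.35538 + 3114.90679) = 289.519 km
W14: √((-2.018·111.32)² + (-1.903·63.35)²) = √(50464.81891 + 14533.52008) = 254.948 km
W15: √((-0.974·111.32)² + (-3.451·63.35)²) = √(11756.12808 + 47795.07605) = 244.031 km
Threshold 91.5 km: none within range.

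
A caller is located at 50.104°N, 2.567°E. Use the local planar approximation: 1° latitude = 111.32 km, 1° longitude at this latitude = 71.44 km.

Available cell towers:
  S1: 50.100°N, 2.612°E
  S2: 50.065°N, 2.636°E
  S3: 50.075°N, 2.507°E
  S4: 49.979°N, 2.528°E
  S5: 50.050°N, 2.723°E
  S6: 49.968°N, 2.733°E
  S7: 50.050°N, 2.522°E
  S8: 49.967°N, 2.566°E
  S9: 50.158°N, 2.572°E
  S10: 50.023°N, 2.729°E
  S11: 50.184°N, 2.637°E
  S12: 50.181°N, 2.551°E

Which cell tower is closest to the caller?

S1

Distances from 50.104°N, 2.567°E:
S1: 3.245 km
S2: 6.569 km
S3: 5.366 km
S4: 14.191 km
S5: 12.662 km
S6: 19.231 km
S7: 6.817 km
S8: 15.251 km
S9: 6.022 km
S10: 14.671 km
S11: 10.214 km
S12: 8.648 km
Minimum: S1 at 3.245 km.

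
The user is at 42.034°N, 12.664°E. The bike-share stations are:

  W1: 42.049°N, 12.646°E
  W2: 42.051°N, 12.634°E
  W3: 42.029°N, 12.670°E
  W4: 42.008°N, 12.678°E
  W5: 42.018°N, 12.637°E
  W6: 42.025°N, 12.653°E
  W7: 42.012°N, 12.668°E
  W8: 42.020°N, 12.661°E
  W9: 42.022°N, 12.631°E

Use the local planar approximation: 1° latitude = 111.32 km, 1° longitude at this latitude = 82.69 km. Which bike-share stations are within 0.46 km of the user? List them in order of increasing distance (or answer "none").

none

Distances from 42.034°N, 12.664°E:
W1: 2.237 km
W2: 3.120 km
W3: 0.746 km
W4: 3.117 km
W5: 2.856 km
W6: 1.353 km
W7: 2.471 km
W8: 1.578 km
W9: 3.038 km
Threshold 0.46 km: none within range.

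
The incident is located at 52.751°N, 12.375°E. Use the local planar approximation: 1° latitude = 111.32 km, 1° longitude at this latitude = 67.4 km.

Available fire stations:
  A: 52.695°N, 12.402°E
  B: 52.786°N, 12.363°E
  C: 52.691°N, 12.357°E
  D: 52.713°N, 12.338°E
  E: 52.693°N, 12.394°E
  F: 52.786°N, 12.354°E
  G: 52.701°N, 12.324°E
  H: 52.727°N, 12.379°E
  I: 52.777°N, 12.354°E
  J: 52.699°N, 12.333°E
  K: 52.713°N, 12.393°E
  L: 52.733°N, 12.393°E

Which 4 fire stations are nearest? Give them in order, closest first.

L, H, I, B

Distances from 52.751°N, 12.375°E:
A: 6.494 km
B: 3.979 km
C: 6.788 km
D: 4.911 km
E: 6.582 km
F: 4.145 km
G: 6.542 km
H: 2.685 km
I: 3.222 km
J: 6.444 km
K: 4.401 km
L: 2.342 km
Sorted: L (2.342 km) < H (2.685 km) < I (3.222 km) < B (3.979 km) < F (4.145 km) < K (4.401 km) < …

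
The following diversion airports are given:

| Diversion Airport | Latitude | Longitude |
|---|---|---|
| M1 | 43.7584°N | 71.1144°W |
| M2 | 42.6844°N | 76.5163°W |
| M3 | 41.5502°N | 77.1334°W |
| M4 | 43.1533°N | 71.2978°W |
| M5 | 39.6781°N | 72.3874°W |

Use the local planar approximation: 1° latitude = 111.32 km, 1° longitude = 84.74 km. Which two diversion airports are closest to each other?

Pairwise distances:
M1–M4: 69.1293 km
M2–M3: 136.6599 km
M4–M5: 397.7253 km
M2–M4: 445.2857 km
M3–M5: 452.9647 km
M1–M5: 466.8530 km
M1–M2: 473.1126 km
M2–M5: 484.1656 km
M3–M4: 525.7241 km
M1–M3: 566.1952 km
Closest pair: M1–M4 at 69.1293 km.

M1 and M4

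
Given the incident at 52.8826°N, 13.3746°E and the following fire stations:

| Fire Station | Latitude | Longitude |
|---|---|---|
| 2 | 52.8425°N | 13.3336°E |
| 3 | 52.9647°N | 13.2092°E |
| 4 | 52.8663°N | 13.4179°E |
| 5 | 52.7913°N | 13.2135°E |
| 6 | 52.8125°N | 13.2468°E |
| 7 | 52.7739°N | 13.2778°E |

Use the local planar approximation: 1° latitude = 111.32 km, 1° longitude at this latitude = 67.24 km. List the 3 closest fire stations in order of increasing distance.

4, 2, 6

Distances from 52.8826°N, 13.3746°E:
2: √((-0.0401·111.32)² + (-0.0410·67.24)²) = √(19.926689 + 7.600167) = 5.2466 km
3: √((0.0821·111.32)² + (-0.1654·67.24)²) = √(83.528121 + 123.687673) = 14.3950 km
4: √((-0.0163·111.32)² + (0.0433·67.24)²) = √(3.292468 + 8.476786) = 3.4306 km
5: √((-0.0913·111.32)² + (-0.1611·67.24)²) = √(103.297057 + 117.340110) = 14.8539 km
6: √((-0.0701·111.32)² + (-0.1278·67.24)²) = √(60.895112 + 73.844324) = 11.6077 km
7: √((-0.1087·111.32)² + (-0.0968·67.24)²) = √(146.421713 + 42.364894) = 13.7400 km
Sorted: 4 (3.4306 km) < 2 (5.2466 km) < 6 (11.6077 km) < 7 (13.7400 km) < 3 (14.3950 km) < …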